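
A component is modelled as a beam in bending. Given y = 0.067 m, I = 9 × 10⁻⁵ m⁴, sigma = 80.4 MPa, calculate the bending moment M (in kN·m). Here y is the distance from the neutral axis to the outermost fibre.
Model: a beam in bending, so sigma = (M·y) / I.
Solve for M: M = (sigma·I) / y.
Convert to SI units:
  sigma = 80.4 MPa = 8.04 × 10⁷ Pa
Substitute:
  M = ((8.04 × 10⁷) × (9 × 10⁻⁵)) / 0.067
  M = 108000 N·m
Convert: M = 108000 N·m = 108 kN·m
Final answer: M = 108 kN·m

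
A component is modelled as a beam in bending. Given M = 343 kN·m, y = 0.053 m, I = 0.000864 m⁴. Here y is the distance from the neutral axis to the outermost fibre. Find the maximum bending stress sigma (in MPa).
Model: a beam in bending, so sigma = (M·y) / I.
Convert to SI units:
  M = 343 kN·m = 343000 N·m
Substitute:
  sigma = (343000 × 0.053) / 0.000864
  sigma = 2.104 × 10⁷ Pa
Convert: sigma = 2.104 × 10⁷ Pa = 21.04 MPa
Final answer: sigma = 21.04 MPa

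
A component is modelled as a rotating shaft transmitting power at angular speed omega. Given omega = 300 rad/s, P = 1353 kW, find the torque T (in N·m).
Model: a rotating shaft transmitting power at angular speed omega, so P = T·omega.
Solve for T: T = P / omega.
Convert to SI units:
  P = 1353 kW = 1.353 × 10⁶ W
Substitute:
  T = (1.353 × 10⁶) / 300
  T = 4510 N·m
Final answer: T = 4510 N·m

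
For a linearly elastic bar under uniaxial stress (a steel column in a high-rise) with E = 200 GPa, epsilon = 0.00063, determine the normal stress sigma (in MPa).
Model: a linearly elastic bar under uniaxial stress, so epsilon = sigma / E.
Solve for sigma: sigma = epsilon·E.
Convert to SI units:
  E = 200 GPa = 2 × 10¹¹ Pa
Substitute:
  sigma = 0.00063 × (2 × 10¹¹)
  sigma = 1.26 × 10⁸ Pa
Convert: sigma = 1.26 × 10⁸ Pa = 126 MPa
Final answer: sigma = 126 MPa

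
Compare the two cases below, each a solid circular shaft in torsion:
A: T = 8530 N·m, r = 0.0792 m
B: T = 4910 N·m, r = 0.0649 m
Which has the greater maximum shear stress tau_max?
Model: a solid circular shaft in torsion, so tau_max = (2·T) / (π·r^3) (SI units).
  A: tau_max = (2 × 8530) / (π × 0.0792^3) = 1.093 × 10⁷ Pa = 10.93 MPa
  B: tau_max = (2 × 4910) / (π × 0.0649^3) = 1.143 × 10⁷ Pa = 11.43 MPa
11.43 MPa > 10.93 MPa, so B is larger.
Final answer: B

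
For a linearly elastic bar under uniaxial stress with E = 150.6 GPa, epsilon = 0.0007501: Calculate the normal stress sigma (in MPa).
Model: a linearly elastic bar under uniaxial stress, so sigma = E·epsilon.
Convert to SI units:
  E = 150.6 GPa = 1.506 × 10¹¹ Pa
Substitute:
  sigma = (1.506 × 10¹¹) × 0.0007501
  sigma = 1.13 × 10⁸ Pa
Convert: sigma = 1.13 × 10⁸ Pa = 113 MPa
Final answer: sigma = 113 MPa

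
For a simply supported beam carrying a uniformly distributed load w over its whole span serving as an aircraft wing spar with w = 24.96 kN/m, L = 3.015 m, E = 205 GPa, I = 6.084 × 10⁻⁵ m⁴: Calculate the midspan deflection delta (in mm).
Model: a simply supported beam carrying a uniformly distributed load w over its whole span, so delta = (5·w·L^4) / (384·E·I).
Convert to SI units:
  w = 24.96 kN/m = 24960 N/m
  E = 205 GPa = 2.05 × 10¹¹ Pa
Substitute:
  delta = (5 × 24960 × 3.015^4) / (384 × (2.05 × 10¹¹) × (6.084 × 10⁻⁵))
  delta = 0.002153 m
Convert: delta = 0.002153 m = 2.153 mm
Final answer: delta = 2.153 mm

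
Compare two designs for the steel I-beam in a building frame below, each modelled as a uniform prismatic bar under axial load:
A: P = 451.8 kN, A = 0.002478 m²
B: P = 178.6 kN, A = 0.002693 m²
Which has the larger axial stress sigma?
Model: a uniform prismatic bar under axial load, so sigma = P / A (SI units).
  A: sigma = 451800 / 0.002478 = 1.823 × 10⁸ Pa = 182.3 MPa
  B: sigma = 178600 / 0.002693 = 6.632 × 10⁷ Pa = 66.32 MPa
182.3 MPa > 66.32 MPa, so A is larger.
Final answer: A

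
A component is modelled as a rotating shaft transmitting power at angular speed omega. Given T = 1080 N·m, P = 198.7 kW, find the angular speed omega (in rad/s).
Model: a rotating shaft transmitting power at angular speed omega, so P = T·omega.
Solve for omega: omega = P / T.
Convert to SI units:
  P = 198.7 kW = 198700 W
Substitute:
  omega = 198700 / 1080
  omega = 184 rad/s
Final answer: omega = 184 rad/s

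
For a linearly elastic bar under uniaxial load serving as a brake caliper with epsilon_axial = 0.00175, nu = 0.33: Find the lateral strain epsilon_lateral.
Model: a linearly elastic bar under uniaxial load, so epsilon_lateral = -nu·epsilon_axial.
Substitute:
  epsilon_lateral = -(0.33 × 0.00175)
  epsilon_lateral = -0.0005775
Final answer: epsilon_lateral = -0.0005775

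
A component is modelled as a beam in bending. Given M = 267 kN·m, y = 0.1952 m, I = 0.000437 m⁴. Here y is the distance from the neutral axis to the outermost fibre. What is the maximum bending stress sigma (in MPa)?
Model: a beam in bending, so sigma = (M·y) / I.
Convert to SI units:
  M = 267 kN·m = 267000 N·m
Substitute:
  sigma = (267000 × 0.1952) / 0.000437
  sigma = 1.193 × 10⁸ Pa
Convert: sigma = 1.193 × 10⁸ Pa = 119.3 MPa
Final answer: sigma = 119.3 MPa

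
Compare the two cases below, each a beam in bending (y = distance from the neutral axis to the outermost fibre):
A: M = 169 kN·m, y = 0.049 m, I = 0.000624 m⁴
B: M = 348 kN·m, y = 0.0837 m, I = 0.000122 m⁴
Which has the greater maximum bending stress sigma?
Model: a beam in bending (y = distance from the neutral axis to the outermost fibre), so sigma = (M·y) / I (SI units).
  A: sigma = (169000 × 0.049) / 0.000624 = 1.327 × 10⁷ Pa = 13.27 MPa
  B: sigma = (348000 × 0.0837) / 0.000122 = 2.388 × 10⁸ Pa = 238.8 MPa
238.8 MPa > 13.27 MPa, so B is larger.
Final answer: B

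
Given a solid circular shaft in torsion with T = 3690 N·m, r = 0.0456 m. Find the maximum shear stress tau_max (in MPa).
Model: a solid circular shaft in torsion, so tau_max = (2·T) / (π·r^3).
Substitute:
  tau_max = (2 × 3690) / (π × 0.0456^3)
  tau_max = 2.477 × 10⁷ Pa
Convert: tau_max = 2.477 × 10⁷ Pa = 24.77 MPa
Final answer: tau_max = 24.77 MPa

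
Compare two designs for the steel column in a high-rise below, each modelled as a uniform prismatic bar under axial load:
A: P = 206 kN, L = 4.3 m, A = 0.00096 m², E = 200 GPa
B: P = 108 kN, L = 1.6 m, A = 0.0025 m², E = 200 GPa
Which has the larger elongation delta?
Model: a uniform prismatic bar under axial load, so delta = (P·L) / (A·E) (SI units).
  A: delta = (206000 × 4.3) / (0.00096 × (2 × 10¹¹)) = 0.004614 m = 4.614 mm
  B: delta = (108000 × 1.6) / (0.0025 × (2 × 10¹¹)) = 0.0003456 m = 0.3456 mm
4.614 mm > 0.3456 mm, so A is larger.
Final answer: A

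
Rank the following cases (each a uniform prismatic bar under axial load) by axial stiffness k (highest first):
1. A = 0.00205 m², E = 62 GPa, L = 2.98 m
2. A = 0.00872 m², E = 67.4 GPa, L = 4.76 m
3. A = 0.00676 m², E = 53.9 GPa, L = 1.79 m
Model: a uniform prismatic bar under axial load, so k = (A·E) / L (SI units).
  Case 1: k = (0.00205 × (6.2 × 10¹⁰)) / 2.98 = 4.265 × 10⁷ N/m = 42.65 MN/m
  Case 2: k = (0.00872 × (6.74 × 10¹⁰)) / 4.76 = 1.235 × 10⁸ N/m = 123.5 MN/m
  Case 3: k = (0.00676 × (5.39 × 10¹⁰)) / 1.79 = 2.036 × 10⁸ N/m = 203.6 MN/m
Ordering: 203.6 MN/m (case 3) > 123.5 MN/m (case 2) > 42.65 MN/m (case 1)
Final answer: 3, 2, 1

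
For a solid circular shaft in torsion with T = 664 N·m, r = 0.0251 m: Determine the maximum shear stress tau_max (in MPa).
Model: a solid circular shaft in torsion, so tau_max = (2·T) / (π·r^3).
Substitute:
  tau_max = (2 × 664) / (π × 0.0251^3)
  tau_max = 2.673 × 10⁷ Pa
Convert: tau_max = 2.673 × 10⁷ Pa = 26.73 MPa
Final answer: tau_max = 26.73 MPa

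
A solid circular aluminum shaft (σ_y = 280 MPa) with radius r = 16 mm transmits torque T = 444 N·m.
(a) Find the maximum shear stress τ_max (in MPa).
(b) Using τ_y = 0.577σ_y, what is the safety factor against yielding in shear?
(a) For a solid circular shaft, τ_max = T·r/J with J = π·r^4/2, i.e. τ_max = 2·T / (π·r^3). Convert r = 16 mm = 0.016 m.
  τ_max = (2 × 444) / (π × 0.016^3) = 6.901 × 10⁷ Pa = 69.01 MPa
(b) τ_y = 0.577 × 280 = 161.56 MPa
  SF = τ_y/τ_max = 161.56 / 69.01 = 2.341
Final answer: (a) τ_max = 69.01 MPa, (b) SF = 2.341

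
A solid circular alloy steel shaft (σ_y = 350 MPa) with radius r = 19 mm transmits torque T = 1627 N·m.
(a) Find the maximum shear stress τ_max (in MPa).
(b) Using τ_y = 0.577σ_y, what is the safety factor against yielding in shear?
(a) For a solid circular shaft, τ_max = T·r/J with J = π·r^4/2, i.e. τ_max = 2·T / (π·r^3). Convert r = 19 mm = 0.019 m.
  τ_max = (2 × 1627) / (π × 0.019^3) = 1.51 × 10⁸ Pa = 151 MPa
(b) τ_y = 0.577 × 350 = 201.95 MPa
  SF = τ_y/τ_max = 201.95 / 151 = 1.337
Final answer: (a) τ_max = 151 MPa, (b) SF = 1.337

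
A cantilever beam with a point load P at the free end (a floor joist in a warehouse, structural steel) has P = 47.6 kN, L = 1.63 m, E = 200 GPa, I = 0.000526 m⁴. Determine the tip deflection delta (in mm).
Model: a cantilever beam with a point load P at the free end, so delta = (P·L^3) / (3·E·I).
Convert to SI units:
  P = 47.6 kN = 47600 N
  E = 200 GPa = 2 × 10¹¹ Pa
Substitute:
  delta = (47600 × 1.63^3) / (3 × (2 × 10¹¹) × 0.000526)
  delta = 0.0006532 m
Convert: delta = 0.0006532 m = 0.6532 mm
Final answer: delta = 0.6532 mm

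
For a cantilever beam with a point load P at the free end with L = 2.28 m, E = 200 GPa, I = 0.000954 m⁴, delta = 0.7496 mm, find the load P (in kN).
Model: a cantilever beam with a point load P at the free end, so delta = (P·L^3) / (3·E·I).
Solve for P: P = (3·delta·E·I) / L^3.
Convert to SI units:
  E = 200 GPa = 2 × 10¹¹ Pa
  delta = 0.7496 mm = 0.0007496 m
Substitute:
  P = (3 × 0.0007496 × (2 × 10¹¹) × 0.000954) / 2.28^3
  P = 36200 N
Convert: P = 36200 N = 36.2 kN
Final answer: P = 36.2 kN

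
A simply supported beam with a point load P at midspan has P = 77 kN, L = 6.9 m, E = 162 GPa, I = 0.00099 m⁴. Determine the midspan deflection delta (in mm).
Model: a simply supported beam with a point load P at midspan, so delta = (P·L^3) / (48·E·I).
Convert to SI units:
  P = 77 kN = 77000 N
  E = 162 GPa = 1.62 × 10¹¹ Pa
Substitute:
  delta = (77000 × 6.9^3) / (48 × (1.62 × 10¹¹) × 0.00099)
  delta = 0.003286 m
Convert: delta = 0.003286 m = 3.286 mm
Final answer: delta = 3.286 mm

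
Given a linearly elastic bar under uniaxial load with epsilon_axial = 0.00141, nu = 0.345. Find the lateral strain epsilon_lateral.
Model: a linearly elastic bar under uniaxial load, so epsilon_lateral = -nu·epsilon_axial.
Substitute:
  epsilon_lateral = -(0.345 × 0.00141)
  epsilon_lateral = -0.0004864
Final answer: epsilon_lateral = -0.0004864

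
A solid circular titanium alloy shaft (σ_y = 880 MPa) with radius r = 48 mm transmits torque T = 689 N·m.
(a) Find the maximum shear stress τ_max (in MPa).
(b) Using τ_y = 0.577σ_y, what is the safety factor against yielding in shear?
(a) For a solid circular shaft, τ_max = T·r/J with J = π·r^4/2, i.e. τ_max = 2·T / (π·r^3). Convert r = 48 mm = 0.048 m.
  τ_max = (2 × 689) / (π × 0.048^3) = 3.966 × 10⁶ Pa = 3.966 MPa
(b) τ_y = 0.577 × 880 = 507.76 MPa
  SF = τ_y/τ_max = 507.76 / 3.966 = 128
Final answer: (a) τ_max = 3.966 MPa, (b) SF = 128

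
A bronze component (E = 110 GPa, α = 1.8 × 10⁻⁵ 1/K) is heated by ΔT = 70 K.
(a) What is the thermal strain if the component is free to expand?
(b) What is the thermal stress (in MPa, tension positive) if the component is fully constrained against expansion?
(a) Free thermal strain ε_th = α·ΔT = (1.8 × 10⁻⁵) × 70 = 0.00126
(b) Fully constrained, the expansion is suppressed, so σ = -E·α·ΔT. Convert E = 110 GPa = 1.1 × 10¹¹ Pa.
  σ = -(1.1 × 10¹¹) × (1.8 × 10⁻⁵) × 70 = -1.386 × 10⁸ Pa = -138.6 MPa (compressive)
Final answer: (a) ε_th = 0.00126, (b) σ = -138.6 MPa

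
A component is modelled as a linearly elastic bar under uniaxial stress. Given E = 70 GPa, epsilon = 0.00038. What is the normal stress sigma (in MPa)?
Model: a linearly elastic bar under uniaxial stress, so sigma = E·epsilon.
Convert to SI units:
  E = 70 GPa = 7 × 10¹⁰ Pa
Substitute:
  sigma = (7 × 10¹⁰) × 0.00038
  sigma = 2.66 × 10⁷ Pa
Convert: sigma = 2.66 × 10⁷ Pa = 26.6 MPa
Final answer: sigma = 26.6 MPa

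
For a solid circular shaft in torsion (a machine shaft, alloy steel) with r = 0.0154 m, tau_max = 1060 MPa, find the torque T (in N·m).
Model: a solid circular shaft in torsion, so tau_max = (2·T) / (π·r^3).
Solve for T: T = (π·tau_max·r^3) / 2.
Convert to SI units:
  tau_max = 1060 MPa = 1.06 × 10⁹ Pa
Substitute:
  T = (π × (1.06 × 10⁹) × 0.0154^3) / 2
  T = 6081 N·m
Final answer: T = 6081 N·m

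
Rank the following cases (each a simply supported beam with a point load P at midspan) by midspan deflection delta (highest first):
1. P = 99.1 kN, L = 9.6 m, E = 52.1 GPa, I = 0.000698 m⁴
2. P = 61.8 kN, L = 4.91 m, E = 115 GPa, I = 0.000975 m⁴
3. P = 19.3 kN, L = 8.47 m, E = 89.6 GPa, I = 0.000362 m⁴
Model: a simply supported beam with a point load P at midspan, so delta = (P·L^3) / (48·E·I) (SI units).
  Case 1: delta = (99100 × 9.6^3) / (48 × (5.21 × 10¹⁰) × 0.000698) = 0.05023 m = 50.23 mm
  Case 2: delta = (61800 × 4.91^3) / (48 × (1.15 × 10¹¹) × 0.000975) = 0.001359 m = 1.359 mm
  Case 3: delta = (19300 × 8.47^3) / (48 × (8.96 × 10¹⁰) × 0.000362) = 0.007533 m = 7.533 mm
Ordering: 50.23 mm (case 1) > 7.533 mm (case 3) > 1.359 mm (case 2)
Final answer: 1, 3, 2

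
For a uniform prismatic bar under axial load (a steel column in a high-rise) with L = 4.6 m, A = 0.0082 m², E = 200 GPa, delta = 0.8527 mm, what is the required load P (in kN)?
Model: a uniform prismatic bar under axial load, so delta = (P·L) / (A·E).
Solve for P: P = (delta·A·E) / L.
Convert to SI units:
  E = 200 GPa = 2 × 10¹¹ Pa
  delta = 0.8527 mm = 0.0008527 m
Substitute:
  P = (0.0008527 × 0.0082 × (2 × 10¹¹)) / 4.6
  P = 304000 N
Convert: P = 304000 N = 304 kN
Final answer: P = 304 kN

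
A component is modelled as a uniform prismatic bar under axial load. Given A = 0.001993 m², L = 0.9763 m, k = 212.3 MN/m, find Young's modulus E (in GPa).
Model: a uniform prismatic bar under axial load, so k = (A·E) / L.
Solve for E: E = (k·L) / A.
Convert to SI units:
  k = 212.3 MN/m = 2.123 × 10⁸ N/m
Substitute:
  E = ((2.123 × 10⁸) × 0.9763) / 0.001993
  E = 1.04 × 10¹¹ Pa
Convert: E = 1.04 × 10¹¹ Pa = 104 GPa
Final answer: E = 104 GPa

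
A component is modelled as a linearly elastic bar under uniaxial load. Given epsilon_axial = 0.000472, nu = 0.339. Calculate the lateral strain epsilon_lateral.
Model: a linearly elastic bar under uniaxial load, so epsilon_lateral = -nu·epsilon_axial.
Substitute:
  epsilon_lateral = -(0.339 × 0.000472)
  epsilon_lateral = -0.00016
Final answer: epsilon_lateral = -0.00016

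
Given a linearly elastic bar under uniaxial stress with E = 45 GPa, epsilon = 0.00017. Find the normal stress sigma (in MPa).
Model: a linearly elastic bar under uniaxial stress, so sigma = E·epsilon.
Convert to SI units:
  E = 45 GPa = 4.5 × 10¹⁰ Pa
Substitute:
  sigma = (4.5 × 10¹⁰) × 0.00017
  sigma = 7.65 × 10⁶ Pa
Convert: sigma = 7.65 × 10⁶ Pa = 7.65 MPa
Final answer: sigma = 7.65 MPa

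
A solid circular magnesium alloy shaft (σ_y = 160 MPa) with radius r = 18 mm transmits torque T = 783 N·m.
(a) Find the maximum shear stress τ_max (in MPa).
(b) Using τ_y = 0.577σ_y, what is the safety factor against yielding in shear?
(a) For a solid circular shaft, τ_max = T·r/J with J = π·r^4/2, i.e. τ_max = 2·T / (π·r^3). Convert r = 18 mm = 0.018 m.
  τ_max = (2 × 783) / (π × 0.018^3) = 8.547 × 10⁷ Pa = 85.47 MPa
(b) τ_y = 0.577 × 160 = 92.32 MPa
  SF = τ_y/τ_max = 92.32 / 85.47 = 1.08
Final answer: (a) τ_max = 85.47 MPa, (b) SF = 1.08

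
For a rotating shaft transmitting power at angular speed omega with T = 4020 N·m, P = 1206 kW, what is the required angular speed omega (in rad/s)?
Model: a rotating shaft transmitting power at angular speed omega, so P = T·omega.
Solve for omega: omega = P / T.
Convert to SI units:
  P = 1206 kW = 1.206 × 10⁶ W
Substitute:
  omega = (1.206 × 10⁶) / 4020
  omega = 300 rad/s
Final answer: omega = 300 rad/s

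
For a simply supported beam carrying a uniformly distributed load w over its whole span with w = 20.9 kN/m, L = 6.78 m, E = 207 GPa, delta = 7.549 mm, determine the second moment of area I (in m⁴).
Model: a simply supported beam carrying a uniformly distributed load w over its whole span, so delta = (5·w·L^4) / (384·E·I).
Solve for I: I = (5·w·L^4) / (384·delta·E).
Convert to SI units:
  w = 20.9 kN/m = 20900 N/m
  E = 207 GPa = 2.07 × 10¹¹ Pa
  delta = 7.549 mm = 0.007549 m
Substitute:
  I = (5 × 20900 × 6.78^4) / (384 × 0.007549 × (2.07 × 10¹¹))
  I = 0.000368 m⁴
Final answer: I = 0.000368 m⁴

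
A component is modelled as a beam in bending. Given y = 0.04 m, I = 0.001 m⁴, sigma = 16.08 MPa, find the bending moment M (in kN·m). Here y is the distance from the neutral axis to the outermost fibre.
Model: a beam in bending, so sigma = (M·y) / I.
Solve for M: M = (sigma·I) / y.
Convert to SI units:
  sigma = 16.08 MPa = 1.608 × 10⁷ Pa
Substitute:
  M = ((1.608 × 10⁷) × 0.001) / 0.04
  M = 402000 N·m
Convert: M = 402000 N·m = 402 kN·m
Final answer: M = 402 kN·m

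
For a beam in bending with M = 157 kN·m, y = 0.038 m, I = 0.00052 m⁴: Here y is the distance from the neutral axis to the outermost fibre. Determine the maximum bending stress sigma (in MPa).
Model: a beam in bending, so sigma = (M·y) / I.
Convert to SI units:
  M = 157 kN·m = 157000 N·m
Substitute:
  sigma = (157000 × 0.038) / 0.00052
  sigma = 1.147 × 10⁷ Pa
Convert: sigma = 1.147 × 10⁷ Pa = 11.47 MPa
Final answer: sigma = 11.47 MPa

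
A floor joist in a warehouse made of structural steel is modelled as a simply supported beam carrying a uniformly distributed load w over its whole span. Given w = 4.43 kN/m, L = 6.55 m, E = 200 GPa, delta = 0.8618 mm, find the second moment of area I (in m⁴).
Model: a simply supported beam carrying a uniformly distributed load w over its whole span, so delta = (5·w·L^4) / (384·E·I).
Solve for I: I = (5·w·L^4) / (384·delta·E).
Convert to SI units:
  w = 4.43 kN/m = 4430 N/m
  E = 200 GPa = 2 × 10¹¹ Pa
  delta = 0.8618 mm = 0.0008618 m
Substitute:
  I = (5 × 4430 × 6.55^4) / (384 × 0.0008618 × (2 × 10¹¹))
  I = 0.000616 m⁴
Final answer: I = 0.000616 m⁴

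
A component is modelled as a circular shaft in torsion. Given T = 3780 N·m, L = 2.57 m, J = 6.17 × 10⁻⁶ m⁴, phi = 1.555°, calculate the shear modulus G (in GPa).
Model: a circular shaft in torsion, so phi = (T·L) / (G·J).
Solve for G: G = (T·L) / (phi·J).
Convert to SI units:
  phi = 1.555° = 0.02714 rad
Substitute:
  G = (3780 × 2.57) / (0.02714 × (6.17 × 10⁻⁶))
  G = 5.801 × 10¹⁰ Pa
Convert: G = 5.801 × 10¹⁰ Pa = 58.01 GPa
Final answer: G = 58.01 GPa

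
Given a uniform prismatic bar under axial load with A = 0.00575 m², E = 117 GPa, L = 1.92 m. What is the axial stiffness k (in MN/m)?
Model: a uniform prismatic bar under axial load, so k = (A·E) / L.
Convert to SI units:
  E = 117 GPa = 1.17 × 10¹¹ Pa
Substitute:
  k = (0.00575 × (1.17 × 10¹¹)) / 1.92
  k = 3.504 × 10⁸ N/m
Convert: k = 3.504 × 10⁸ N/m = 350.4 MN/m
Final answer: k = 350.4 MN/m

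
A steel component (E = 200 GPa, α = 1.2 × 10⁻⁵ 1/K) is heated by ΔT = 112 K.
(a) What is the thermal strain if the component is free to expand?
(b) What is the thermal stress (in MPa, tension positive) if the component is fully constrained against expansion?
(a) Free thermal strain ε_th = α·ΔT = (1.2 × 10⁻⁵) × 112 = 0.001344
(b) Fully constrained, the expansion is suppressed, so σ = -E·α·ΔT. Convert E = 200 GPa = 2 × 10¹¹ Pa.
  σ = -(2 × 10¹¹) × (1.2 × 10⁻⁵) × 112 = -2.688 × 10⁸ Pa = -268.8 MPa (compressive)
Final answer: (a) ε_th = 0.001344, (b) σ = -268.8 MPa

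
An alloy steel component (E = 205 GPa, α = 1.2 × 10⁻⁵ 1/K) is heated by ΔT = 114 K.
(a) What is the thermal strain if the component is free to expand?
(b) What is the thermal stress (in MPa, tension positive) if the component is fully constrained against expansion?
(a) Free thermal strain ε_th = α·ΔT = (1.2 × 10⁻⁵) × 114 = 0.001368
(b) Fully constrained, the expansion is suppressed, so σ = -E·α·ΔT. Convert E = 205 GPa = 2.05 × 10¹¹ Pa.
  σ = -(2.05 × 10¹¹) × (1.2 × 10⁻⁵) × 114 = -2.804 × 10⁸ Pa = -280.4 MPa (compressive)
Final answer: (a) ε_th = 0.001368, (b) σ = -280.4 MPa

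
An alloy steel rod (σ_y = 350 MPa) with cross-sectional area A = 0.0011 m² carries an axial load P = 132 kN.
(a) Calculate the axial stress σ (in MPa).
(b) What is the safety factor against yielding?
(a) Axial stress σ = P/A. Convert P = 132 kN = 132000 N.
  σ = 132000 / 0.0011 = 1.2 × 10⁸ Pa = 120 MPa
(b) Safety factor SF = σ_y/σ = 350 / 120 = 2.917
Final answer: (a) σ = 120 MPa, (b) SF = 2.917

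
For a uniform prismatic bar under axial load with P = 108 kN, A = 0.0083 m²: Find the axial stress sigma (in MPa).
Model: a uniform prismatic bar under axial load, so sigma = P / A.
Convert to SI units:
  P = 108 kN = 108000 N
Substitute:
  sigma = 108000 / 0.0083
  sigma = 1.301 × 10⁷ Pa
Convert: sigma = 1.301 × 10⁷ Pa = 13.01 MPa
Final answer: sigma = 13.01 MPa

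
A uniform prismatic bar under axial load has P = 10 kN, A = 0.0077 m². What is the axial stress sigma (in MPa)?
Model: a uniform prismatic bar under axial load, so sigma = P / A.
Convert to SI units:
  P = 10 kN = 10000 N
Substitute:
  sigma = 10000 / 0.0077
  sigma = 1.299 × 10⁶ Pa
Convert: sigma = 1.299 × 10⁶ Pa = 1.299 MPa
Final answer: sigma = 1.299 MPa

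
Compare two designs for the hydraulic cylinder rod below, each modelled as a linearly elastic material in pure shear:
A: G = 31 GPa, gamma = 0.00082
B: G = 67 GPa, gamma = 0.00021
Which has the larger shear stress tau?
Model: a linearly elastic material in pure shear, so tau = G·gamma (SI units).
  A: tau = (3.1 × 10¹⁰) × 0.00082 = 2.542 × 10⁷ Pa = 25.42 MPa
  B: tau = (6.7 × 10¹⁰) × 0.00021 = 1.407 × 10⁷ Pa = 14.07 MPa
25.42 MPa > 14.07 MPa, so A is larger.
Final answer: A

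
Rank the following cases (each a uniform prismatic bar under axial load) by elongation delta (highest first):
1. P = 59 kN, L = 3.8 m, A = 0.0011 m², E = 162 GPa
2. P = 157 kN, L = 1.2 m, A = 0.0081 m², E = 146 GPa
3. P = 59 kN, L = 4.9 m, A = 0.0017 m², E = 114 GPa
Model: a uniform prismatic bar under axial load, so delta = (P·L) / (A·E) (SI units).
  Case 1: delta = (59000 × 3.8) / (0.0011 × (1.62 × 10¹¹)) = 0.001258 m = 1.258 mm
  Case 2: delta = (157000 × 1.2) / (0.0081 × (1.46 × 10¹¹)) = 0.0001593 m = 0.1593 mm
  Case 3: delta = (59000 × 4.9) / (0.0017 × (1.14 × 10¹¹)) = 0.001492 m = 1.492 mm
Ordering: 1.492 mm (case 3) > 1.258 mm (case 1) > 0.1593 mm (case 2)
Final answer: 3, 1, 2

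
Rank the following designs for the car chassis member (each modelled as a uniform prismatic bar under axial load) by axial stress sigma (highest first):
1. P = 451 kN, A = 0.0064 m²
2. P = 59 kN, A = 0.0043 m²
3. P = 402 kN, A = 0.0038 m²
Model: a uniform prismatic bar under axial load, so sigma = P / A (SI units).
  Case 1: sigma = 451000 / 0.0064 = 7.047 × 10⁷ Pa = 70.47 MPa
  Case 2: sigma = 59000 / 0.0043 = 1.372 × 10⁷ Pa = 13.72 MPa
  Case 3: sigma = 402000 / 0.0038 = 1.058 × 10⁸ Pa = 105.8 MPa
Ordering: 105.8 MPa (case 3) > 70.47 MPa (case 1) > 13.72 MPa (case 2)
Final answer: 3, 1, 2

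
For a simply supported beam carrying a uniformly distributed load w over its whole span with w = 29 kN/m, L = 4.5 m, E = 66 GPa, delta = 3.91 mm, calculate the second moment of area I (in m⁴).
Model: a simply supported beam carrying a uniformly distributed load w over its whole span, so delta = (5·w·L^4) / (384·E·I).
Solve for I: I = (5·w·L^4) / (384·delta·E).
Convert to SI units:
  w = 29 kN/m = 29000 N/m
  E = 66 GPa = 6.6 × 10¹⁰ Pa
  delta = 3.91 mm = 0.00391 m
Substitute:
  I = (5 × 29000 × 4.5^4) / (384 × 0.00391 × (6.6 × 10¹⁰))
  I = 0.0006 m⁴
Final answer: I = 0.0006 m⁴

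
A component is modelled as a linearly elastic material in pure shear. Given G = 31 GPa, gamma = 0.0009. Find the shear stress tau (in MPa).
Model: a linearly elastic material in pure shear, so tau = G·gamma.
Convert to SI units:
  G = 31 GPa = 3.1 × 10¹⁰ Pa
Substitute:
  tau = (3.1 × 10¹⁰) × 0.0009
  tau = 2.79 × 10⁷ Pa
Convert: tau = 2.79 × 10⁷ Pa = 27.9 MPa
Final answer: tau = 27.9 MPa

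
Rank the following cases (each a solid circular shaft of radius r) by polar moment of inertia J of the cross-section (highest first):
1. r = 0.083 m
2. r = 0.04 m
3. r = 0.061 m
Model: a solid circular shaft of radius r, so J = (π·r^4) / 2 (SI units).
  Case 1: J = (π × 0.083^4) / 2 = 7.455 × 10⁻⁵ m⁴
  Case 2: J = (π × 0.04^4) / 2 = 4.021 × 10⁻⁶ m⁴
  Case 3: J = (π × 0.061^4) / 2 = 2.175 × 10⁻⁵ m⁴
Ordering: 7.455 × 10⁻⁵ m⁴ (case 1) > 2.175 × 10⁻⁵ m⁴ (case 3) > 4.021 × 10⁻⁶ m⁴ (case 2)
Final answer: 1, 3, 2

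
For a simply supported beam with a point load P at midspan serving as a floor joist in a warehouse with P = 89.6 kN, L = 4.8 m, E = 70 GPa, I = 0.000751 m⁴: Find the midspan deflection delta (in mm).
Model: a simply supported beam with a point load P at midspan, so delta = (P·L^3) / (48·E·I).
Convert to SI units:
  P = 89.6 kN = 89600 N
  E = 70 GPa = 7 × 10¹⁰ Pa
Substitute:
  delta = (89600 × 4.8^3) / (48 × (7 × 10¹⁰) × 0.000751)
  delta = 0.003927 m
Convert: delta = 0.003927 m = 3.927 mm
Final answer: delta = 3.927 mm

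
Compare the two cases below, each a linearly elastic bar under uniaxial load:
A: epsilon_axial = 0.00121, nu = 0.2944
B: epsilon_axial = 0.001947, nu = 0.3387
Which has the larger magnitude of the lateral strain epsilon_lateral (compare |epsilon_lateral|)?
Model: a linearly elastic bar under uniaxial load, so epsilon_lateral = -nu·epsilon_axial (SI units).
  A: epsilon_lateral = -(0.2944 × 0.00121) = -0.0003562
  B: epsilon_lateral = -(0.3387 × 0.001947) = -0.0006594
|epsilon_lateral|: A = 0.0003562, B = 0.0006594, so B is larger in magnitude.
Final answer: B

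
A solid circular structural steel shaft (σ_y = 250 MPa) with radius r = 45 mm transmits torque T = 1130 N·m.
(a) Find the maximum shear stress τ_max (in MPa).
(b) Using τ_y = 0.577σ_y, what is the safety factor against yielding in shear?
(a) For a solid circular shaft, τ_max = T·r/J with J = π·r^4/2, i.e. τ_max = 2·T / (π·r^3). Convert r = 45 mm = 0.045 m.
  τ_max = (2 × 1130) / (π × 0.045^3) = 7.894 × 10⁶ Pa = 7.894 MPa
(b) τ_y = 0.577 × 250 = 144.25 MPa
  SF = τ_y/τ_max = 144.25 / 7.894 = 18.27
Final answer: (a) τ_max = 7.894 MPa, (b) SF = 18.27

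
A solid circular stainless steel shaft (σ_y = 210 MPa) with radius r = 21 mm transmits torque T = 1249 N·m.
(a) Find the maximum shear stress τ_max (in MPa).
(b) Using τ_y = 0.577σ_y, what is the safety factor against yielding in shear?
(a) For a solid circular shaft, τ_max = T·r/J with J = π·r^4/2, i.e. τ_max = 2·T / (π·r^3). Convert r = 21 mm = 0.021 m.
  τ_max = (2 × 1249) / (π × 0.021^3) = 8.586 × 10⁷ Pa = 85.86 MPa
(b) τ_y = 0.577 × 210 = 121.17 MPa
  SF = τ_y/τ_max = 121.17 / 85.86 = 1.411
Final answer: (a) τ_max = 85.86 MPa, (b) SF = 1.411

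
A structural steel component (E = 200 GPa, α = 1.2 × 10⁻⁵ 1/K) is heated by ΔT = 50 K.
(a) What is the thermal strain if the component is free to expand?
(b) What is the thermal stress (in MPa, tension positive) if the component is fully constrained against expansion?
(a) Free thermal strain ε_th = α·ΔT = (1.2 × 10⁻⁵) × 50 = 0.0006
(b) Fully constrained, the expansion is suppressed, so σ = -E·α·ΔT. Convert E = 200 GPa = 2 × 10¹¹ Pa.
  σ = -(2 × 10¹¹) × (1.2 × 10⁻⁵) × 50 = -1.2 × 10⁸ Pa = -120 MPa (compressive)
Final answer: (a) ε_th = 0.0006, (b) σ = -120 MPa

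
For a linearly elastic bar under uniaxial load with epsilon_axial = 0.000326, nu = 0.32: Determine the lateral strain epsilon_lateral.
Model: a linearly elastic bar under uniaxial load, so epsilon_lateral = -nu·epsilon_axial.
Substitute:
  epsilon_lateral = -(0.32 × 0.000326)
  epsilon_lateral = -0.0001043
Final answer: epsilon_lateral = -0.0001043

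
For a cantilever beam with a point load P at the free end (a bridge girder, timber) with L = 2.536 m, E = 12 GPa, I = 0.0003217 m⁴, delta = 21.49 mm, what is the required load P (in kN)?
Model: a cantilever beam with a point load P at the free end, so delta = (P·L^3) / (3·E·I).
Solve for P: P = (3·delta·E·I) / L^3.
Convert to SI units:
  E = 12 GPa = 1.2 × 10¹⁰ Pa
  delta = 21.49 mm = 0.02149 m
Substitute:
  P = (3 × 0.02149 × (1.2 × 10¹⁰) × 0.0003217) / 2.536^3
  P = 15260 N
Convert: P = 15260 N = 15.26 kN
Final answer: P = 15.26 kN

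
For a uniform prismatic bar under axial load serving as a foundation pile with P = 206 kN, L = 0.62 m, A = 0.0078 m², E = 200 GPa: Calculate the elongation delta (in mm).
Model: a uniform prismatic bar under axial load, so delta = (P·L) / (A·E).
Convert to SI units:
  P = 206 kN = 206000 N
  E = 200 GPa = 2 × 10¹¹ Pa
Substitute:
  delta = (206000 × 0.62) / (0.0078 × (2 × 10¹¹))
  delta = 8.187 × 10⁻⁵ m
Convert: delta = 8.187 × 10⁻⁵ m = 0.08187 mm
Final answer: delta = 0.08187 mm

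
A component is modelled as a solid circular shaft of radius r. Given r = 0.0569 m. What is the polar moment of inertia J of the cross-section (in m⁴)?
Model: a solid circular shaft of radius r, so J = (π·r^4) / 2.
Substitute:
  J = (π × 0.0569^4) / 2
  J = 1.647 × 10⁻⁵ m⁴
Final answer: J = 1.647 × 10⁻⁵ m⁴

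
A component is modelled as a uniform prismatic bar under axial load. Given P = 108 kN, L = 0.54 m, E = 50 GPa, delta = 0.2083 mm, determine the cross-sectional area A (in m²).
Model: a uniform prismatic bar under axial load, so delta = (P·L) / (A·E).
Solve for A: A = (P·L) / (delta·E).
Convert to SI units:
  P = 108 kN = 108000 N
  E = 50 GPa = 5 × 10¹⁰ Pa
  delta = 0.2083 mm = 0.0002083 m
Substitute:
  A = (108000 × 0.54) / (0.0002083 × (5 × 10¹⁰))
  A = 0.0056 m²
Final answer: A = 0.0056 m²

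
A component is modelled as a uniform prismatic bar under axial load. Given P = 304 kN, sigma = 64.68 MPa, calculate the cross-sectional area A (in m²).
Model: a uniform prismatic bar under axial load, so sigma = P / A.
Solve for A: A = P / sigma.
Convert to SI units:
  P = 304 kN = 304000 N
  sigma = 64.68 MPa = 6.468 × 10⁷ Pa
Substitute:
  A = 304000 / (6.468 × 10⁷)
  A = 0.0047 m²
Final answer: A = 0.0047 m²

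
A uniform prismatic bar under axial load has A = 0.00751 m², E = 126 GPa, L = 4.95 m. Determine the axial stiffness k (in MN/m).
Model: a uniform prismatic bar under axial load, so k = (A·E) / L.
Convert to SI units:
  E = 126 GPa = 1.26 × 10¹¹ Pa
Substitute:
  k = (0.00751 × (1.26 × 10¹¹)) / 4.95
  k = 1.912 × 10⁸ N/m
Convert: k = 1.912 × 10⁸ N/m = 191.2 MN/m
Final answer: k = 191.2 MN/m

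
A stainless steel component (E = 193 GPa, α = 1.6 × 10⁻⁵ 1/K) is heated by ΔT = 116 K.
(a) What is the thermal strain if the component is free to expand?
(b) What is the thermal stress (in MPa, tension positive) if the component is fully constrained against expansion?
(a) Free thermal strain ε_th = α·ΔT = (1.6 × 10⁻⁵) × 116 = 0.001856
(b) Fully constrained, the expansion is suppressed, so σ = -E·α·ΔT. Convert E = 193 GPa = 1.93 × 10¹¹ Pa.
  σ = -(1.93 × 10¹¹) × (1.6 × 10⁻⁵) × 116 = -3.582 × 10⁸ Pa = -358.2 MPa (compressive)
Final answer: (a) ε_th = 0.001856, (b) σ = -358.2 MPa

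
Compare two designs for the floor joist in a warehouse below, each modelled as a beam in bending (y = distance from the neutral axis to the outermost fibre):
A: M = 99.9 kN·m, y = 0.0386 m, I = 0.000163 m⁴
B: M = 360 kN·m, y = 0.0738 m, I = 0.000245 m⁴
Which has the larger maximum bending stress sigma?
Model: a beam in bending (y = distance from the neutral axis to the outermost fibre), so sigma = (M·y) / I (SI units).
  A: sigma = (99900 × 0.0386) / 0.000163 = 2.366 × 10⁷ Pa = 23.66 MPa
  B: sigma = (360000 × 0.0738) / 0.000245 = 1.084 × 10⁸ Pa = 108.4 MPa
108.4 MPa > 23.66 MPa, so B is larger.
Final answer: B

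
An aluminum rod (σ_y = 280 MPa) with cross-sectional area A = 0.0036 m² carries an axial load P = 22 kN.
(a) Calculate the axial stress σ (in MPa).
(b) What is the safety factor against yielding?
(a) Axial stress σ = P/A. Convert P = 22 kN = 22000 N.
  σ = 22000 / 0.0036 = 6.111 × 10⁶ Pa = 6.111 MPa
(b) Safety factor SF = σ_y/σ = 280 / 6.111 = 45.82
Final answer: (a) σ = 6.111 MPa, (b) SF = 45.82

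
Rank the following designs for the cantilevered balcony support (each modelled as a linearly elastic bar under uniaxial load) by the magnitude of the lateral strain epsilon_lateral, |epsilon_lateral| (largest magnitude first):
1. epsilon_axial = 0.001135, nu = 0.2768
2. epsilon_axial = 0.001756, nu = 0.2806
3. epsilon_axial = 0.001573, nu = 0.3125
Model: a linearly elastic bar under uniaxial load, so epsilon_lateral = -nu·epsilon_axial (SI units).
  Case 1: epsilon_lateral = -(0.2768 × 0.001135) = -0.0003142
  Case 2: epsilon_lateral = -(0.2806 × 0.001756) = -0.0004927
  Case 3: epsilon_lateral = -(0.3125 × 0.001573) = -0.0004916
Ordering by |epsilon_lateral|: 0.0004927 (case 2) > 0.0004916 (case 3) > 0.0003142 (case 1)
Final answer: 2, 3, 1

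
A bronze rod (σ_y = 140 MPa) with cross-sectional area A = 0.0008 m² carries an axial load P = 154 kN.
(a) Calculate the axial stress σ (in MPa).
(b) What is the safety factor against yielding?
(a) Axial stress σ = P/A. Convert P = 154 kN = 154000 N.
  σ = 154000 / 0.0008 = 1.925 × 10⁸ Pa = 192.5 MPa
(b) Safety factor SF = σ_y/σ = 140 / 192.5 = 0.7273
Final answer: (a) σ = 192.5 MPa, (b) SF = 0.7273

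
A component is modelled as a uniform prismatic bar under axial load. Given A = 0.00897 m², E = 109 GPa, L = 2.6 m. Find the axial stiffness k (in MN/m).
Model: a uniform prismatic bar under axial load, so k = (A·E) / L.
Convert to SI units:
  E = 109 GPa = 1.09 × 10¹¹ Pa
Substitute:
  k = (0.00897 × (1.09 × 10¹¹)) / 2.6
  k = 3.76 × 10⁸ N/m
Convert: k = 3.76 × 10⁸ N/m = 376 MN/m
Final answer: k = 376 MN/m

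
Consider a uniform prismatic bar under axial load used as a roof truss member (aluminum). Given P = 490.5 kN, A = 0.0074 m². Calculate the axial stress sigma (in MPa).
Model: a uniform prismatic bar under axial load, so sigma = P / A.
Convert to SI units:
  P = 490.5 kN = 490500 N
Substitute:
  sigma = 490500 / 0.0074
  sigma = 6.628 × 10⁷ Pa
Convert: sigma = 6.628 × 10⁷ Pa = 66.28 MPa
Final answer: sigma = 66.28 MPa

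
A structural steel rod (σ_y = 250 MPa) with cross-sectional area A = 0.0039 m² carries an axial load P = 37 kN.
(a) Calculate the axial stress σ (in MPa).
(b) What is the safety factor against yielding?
(a) Axial stress σ = P/A. Convert P = 37 kN = 37000 N.
  σ = 37000 / 0.0039 = 9.487 × 10⁶ Pa = 9.487 MPa
(b) Safety factor SF = σ_y/σ = 250 / 9.487 = 26.35
Final answer: (a) σ = 9.487 MPa, (b) SF = 26.35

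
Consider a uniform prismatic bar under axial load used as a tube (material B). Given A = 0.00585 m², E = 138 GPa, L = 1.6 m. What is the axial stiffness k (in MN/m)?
Model: a uniform prismatic bar under axial load, so k = (A·E) / L.
Convert to SI units:
  E = 138 GPa = 1.38 × 10¹¹ Pa
Substitute:
  k = (0.00585 × (1.38 × 10¹¹)) / 1.6
  k = 5.046 × 10⁸ N/m
Convert: k = 5.046 × 10⁸ N/m = 504.6 MN/m
Final answer: k = 504.6 MN/m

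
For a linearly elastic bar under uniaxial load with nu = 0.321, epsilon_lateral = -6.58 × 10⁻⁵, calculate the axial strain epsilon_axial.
Model: a linearly elastic bar under uniaxial load, so epsilon_lateral = -nu·epsilon_axial.
Solve for epsilon_axial: epsilon_axial = -epsilon_lateral / nu.
Substitute:
  epsilon_axial = -(-6.58 × 10⁻⁵) / 0.321
  epsilon_axial = 0.000205
Final answer: epsilon_axial = 0.000205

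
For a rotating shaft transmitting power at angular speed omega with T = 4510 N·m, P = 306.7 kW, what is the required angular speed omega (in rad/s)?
Model: a rotating shaft transmitting power at angular speed omega, so P = T·omega.
Solve for omega: omega = P / T.
Convert to SI units:
  P = 306.7 kW = 306700 W
Substitute:
  omega = 306700 / 4510
  omega = 68 rad/s
Final answer: omega = 68 rad/s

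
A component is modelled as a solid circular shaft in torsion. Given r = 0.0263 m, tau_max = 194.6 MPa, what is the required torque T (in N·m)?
Model: a solid circular shaft in torsion, so tau_max = (2·T) / (π·r^3).
Solve for T: T = (π·tau_max·r^3) / 2.
Convert to SI units:
  tau_max = 194.6 MPa = 1.946 × 10⁸ Pa
Substitute:
  T = (π × (1.946 × 10⁸) × 0.0263^3) / 2
  T = 5561 N·m
Final answer: T = 5561 N·m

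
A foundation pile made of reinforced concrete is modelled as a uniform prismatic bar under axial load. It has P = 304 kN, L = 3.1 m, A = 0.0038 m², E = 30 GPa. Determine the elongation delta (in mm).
Model: a uniform prismatic bar under axial load, so delta = (P·L) / (A·E).
Convert to SI units:
  P = 304 kN = 304000 N
  E = 30 GPa = 3 × 10¹⁰ Pa
Substitute:
  delta = (304000 × 3.1) / (0.0038 × (3 × 10¹⁰))
  delta = 0.008267 m
Convert: delta = 0.008267 m = 8.267 mm
Final answer: delta = 8.267 mm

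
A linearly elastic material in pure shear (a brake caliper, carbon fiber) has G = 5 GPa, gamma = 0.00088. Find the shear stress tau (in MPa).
Model: a linearly elastic material in pure shear, so tau = G·gamma.
Convert to SI units:
  G = 5 GPa = 5 × 10⁹ Pa
Substitute:
  tau = (5 × 10⁹) × 0.00088
  tau = 4.4 × 10⁶ Pa
Convert: tau = 4.4 × 10⁶ Pa = 4.4 MPa
Final answer: tau = 4.4 MPa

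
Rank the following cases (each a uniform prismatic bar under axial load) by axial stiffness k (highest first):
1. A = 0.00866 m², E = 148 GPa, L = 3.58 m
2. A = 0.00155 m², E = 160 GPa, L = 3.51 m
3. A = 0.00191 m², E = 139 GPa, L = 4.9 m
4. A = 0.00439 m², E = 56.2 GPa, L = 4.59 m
Model: a uniform prismatic bar under axial load, so k = (A·E) / L (SI units).
  Case 1: k = (0.00866 × (1.48 × 10¹¹)) / 3.58 = 3.58 × 10⁸ N/m = 358 MN/m
  Case 2: k = (0.00155 × (1.6 × 10¹¹)) / 3.51 = 7.066 × 10⁷ N/m = 70.66 MN/m
  Case 3: k = (0.00191 × (1.39 × 10¹¹)) / 4.9 = 5.418 × 10⁷ N/m = 54.18 MN/m
  Case 4: k = (0.00439 × (5.62 × 10¹⁰)) / 4.59 = 5.375 × 10⁷ N/m = 53.75 MN/m
Ordering: 358 MN/m (case 1) > 70.66 MN/m (case 2) > 54.18 MN/m (case 3) > 53.75 MN/m (case 4)
Final answer: 1, 2, 3, 4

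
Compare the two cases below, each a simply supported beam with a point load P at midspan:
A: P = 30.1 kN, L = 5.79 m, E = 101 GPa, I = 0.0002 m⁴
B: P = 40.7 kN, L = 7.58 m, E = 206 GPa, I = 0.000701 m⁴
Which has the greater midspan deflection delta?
Model: a simply supported beam with a point load P at midspan, so delta = (P·L^3) / (48·E·I) (SI units).
  A: delta = (30100 × 5.79^3) / (48 × (1.01 × 10¹¹) × 0.0002) = 0.006026 m = 6.026 mm
  B: delta = (40700 × 7.58^3) / (48 × (2.06 × 10¹¹) × 0.000701) = 0.002557 m = 2.557 mm
6.026 mm > 2.557 mm, so A is larger.
Final answer: A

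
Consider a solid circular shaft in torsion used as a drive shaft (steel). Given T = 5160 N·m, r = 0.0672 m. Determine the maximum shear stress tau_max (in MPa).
Model: a solid circular shaft in torsion, so tau_max = (2·T) / (π·r^3).
Substitute:
  tau_max = (2 × 5160) / (π × 0.0672^3)
  tau_max = 1.082 × 10⁷ Pa
Convert: tau_max = 1.082 × 10⁷ Pa = 10.82 MPa
Final answer: tau_max = 10.82 MPa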